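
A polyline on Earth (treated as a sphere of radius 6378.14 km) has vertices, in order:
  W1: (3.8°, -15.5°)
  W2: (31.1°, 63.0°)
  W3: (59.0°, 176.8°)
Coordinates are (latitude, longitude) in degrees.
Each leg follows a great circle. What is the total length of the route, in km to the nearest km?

Leg W1→W2: central angle 1.3648 rad, distance 8704.7 km.
Leg W2→W3: central angle 1.3028 rad, distance 8309.5 km.
Total: 8704.7 + 8309.5 ≈ 17014 km.

17014 km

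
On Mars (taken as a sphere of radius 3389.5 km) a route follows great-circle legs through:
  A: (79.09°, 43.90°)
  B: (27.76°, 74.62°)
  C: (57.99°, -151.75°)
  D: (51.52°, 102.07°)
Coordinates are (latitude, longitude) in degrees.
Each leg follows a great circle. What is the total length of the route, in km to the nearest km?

Leg A→B: central angle 0.9256 rad, distance 3137.4 km.
Leg B→C: central angle 1.4994 rad, distance 5082.3 km.
Leg C→D: central angle 0.9620 rad, distance 3260.7 km.
Total: 3137.4 + 5082.3 + 3260.7 ≈ 11480 km.

11480 km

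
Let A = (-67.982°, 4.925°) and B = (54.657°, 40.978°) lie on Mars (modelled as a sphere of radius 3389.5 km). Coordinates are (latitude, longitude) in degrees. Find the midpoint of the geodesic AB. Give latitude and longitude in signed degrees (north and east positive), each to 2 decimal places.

-6.99°, 26.93°

Central angle δ = 2.1906 rad. Interpolating on the sphere with fraction f = 0.5:
P = [sin((1−f)δ)·A + sin(fδ)·B] / sin δ = 1.0922·A + 1.0922·B in Cartesian coordinates,
giving P = (0.8850, 0.4495, -0.1216), i.e. latitude -6.99°, longitude 26.93°.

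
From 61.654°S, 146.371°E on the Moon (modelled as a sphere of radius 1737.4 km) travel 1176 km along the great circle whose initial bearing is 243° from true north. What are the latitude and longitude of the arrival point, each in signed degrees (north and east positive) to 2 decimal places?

-55.19°, 68.49°

Angular distance δ = d/R = 1176/1737.4 = 0.67687 rad; initial bearing θ = 4.2412 rad.
sin φ₂ = sin φ₁ cos δ + cos φ₁ sin δ cos θ = (-0.8801)(0.7795) + (0.4748)(0.6264)(-0.4540) = -0.8211, so φ₂ = -55.19°.
Δλ = atan2(sin θ sin δ cos φ₁, cos δ − sin φ₁ sin φ₂) = atan2(-0.2650, 0.0569) = -77.879°.
λ₂ = 146.371° − 77.879° = 68.49°.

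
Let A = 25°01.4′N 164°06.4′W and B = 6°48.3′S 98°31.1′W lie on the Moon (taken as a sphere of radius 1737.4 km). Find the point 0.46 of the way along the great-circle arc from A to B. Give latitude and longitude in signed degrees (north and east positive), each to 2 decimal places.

Central angle δ = 1.2432 rad. Interpolating on the sphere with fraction f = 0.46:
P = [sin((1−f)δ)·A + sin(fδ)·B] / sin δ = 0.6570·A + 0.5716·B in Cartesian coordinates,
giving P = (-0.6566, -0.7243, 0.2102), i.e. latitude 12.13°, longitude -132.19°.

12.13°, -132.19°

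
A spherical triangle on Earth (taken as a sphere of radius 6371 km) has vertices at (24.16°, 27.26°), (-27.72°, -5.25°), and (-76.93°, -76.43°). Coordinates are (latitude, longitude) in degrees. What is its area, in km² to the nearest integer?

Side lengths (central angles): a = 1.0267, b = 2.0348, c = 1.0579 rad; semiperimeter s = 2.0596.
By l'Huilier's theorem, tan(E/4) = √[tan(s/2) tan((s−a)/2) tan((s−b)/2) tan((s−c)/2)], giving spherical excess E = 0.3202 rad.
Area = E·R² = 0.3202 × (6371)² ≈ 12995986 km².

12995986 km²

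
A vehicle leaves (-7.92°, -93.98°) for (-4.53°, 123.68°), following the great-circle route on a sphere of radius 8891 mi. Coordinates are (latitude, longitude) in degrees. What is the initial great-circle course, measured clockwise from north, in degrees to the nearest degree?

253°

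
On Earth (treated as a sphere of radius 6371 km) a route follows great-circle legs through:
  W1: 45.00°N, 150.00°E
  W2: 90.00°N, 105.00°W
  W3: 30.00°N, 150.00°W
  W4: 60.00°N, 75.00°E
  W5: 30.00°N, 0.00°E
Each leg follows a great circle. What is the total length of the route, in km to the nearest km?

27208 km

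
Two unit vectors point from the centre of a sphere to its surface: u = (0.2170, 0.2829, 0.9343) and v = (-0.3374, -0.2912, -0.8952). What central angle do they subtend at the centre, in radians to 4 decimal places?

u·v = -0.9920; |u| = 1.0000, |v| = 1.0000.
cos θ = (u·v)/(|u||v|) = -0.9920, so θ = 3.0146 rad.

3.0146 rad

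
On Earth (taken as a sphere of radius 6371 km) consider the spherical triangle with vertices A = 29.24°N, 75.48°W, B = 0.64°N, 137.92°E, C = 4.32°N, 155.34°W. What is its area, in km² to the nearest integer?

Side lengths (central angles): a = 1.1652, b = 1.3797, c = 2.3789 rad; semiperimeter s = 2.4619.
By l'Huilier's theorem, tan(E/4) = √[tan(s/2) tan((s−a)/2) tan((s−b)/2) tan((s−c)/2)], giving spherical excess E = 0.9087 rad.
Area = E·R² = 0.9087 × (6371)² ≈ 36884951 km².

36884951 km²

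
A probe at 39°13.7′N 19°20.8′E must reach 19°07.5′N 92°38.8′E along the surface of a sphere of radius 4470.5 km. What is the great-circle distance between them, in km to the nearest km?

In radians: φ₁ = 0.6847, φ₂ = 0.3338, Δλ = 73.300° = 1.2793 rad.
cos c = sin φ₁ sin φ₂ + cos φ₁ cos φ₂ cos Δλ = (0.6324)(0.3276) + (0.7746)(0.9448)(0.2874) = 0.41751,
so c = arccos(0.41751) = 1.14009 rad.
Distance = R·c = 4470.5 × 1.1401 ≈ 5097 km.

5097 km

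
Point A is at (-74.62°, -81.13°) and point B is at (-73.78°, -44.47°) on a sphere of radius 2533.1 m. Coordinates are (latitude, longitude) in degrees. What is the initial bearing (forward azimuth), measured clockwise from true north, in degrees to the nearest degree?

With φ₁ = -1.3024, φ₂ = -1.2877, Δλ = 0.6398 rad, the forward-azimuth formula gives
θ = atan2( sin Δλ cos φ₂ , cos φ₁ sin φ₂ − sin φ₁ cos φ₂ cos Δλ ) = atan2(0.1668, -0.0386) = 103.04°.
So the initial bearing is 103°.

103°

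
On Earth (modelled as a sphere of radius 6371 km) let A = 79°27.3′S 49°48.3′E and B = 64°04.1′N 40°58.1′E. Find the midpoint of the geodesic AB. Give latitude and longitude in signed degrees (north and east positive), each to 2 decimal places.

-7.71°, 43.57°

The central angle between A and B is δ = 2.5066 rad.
With f = 0.5, the slerp weights are sin((1−f)δ)/sin δ = 1.6015 and sin(fδ)/sin δ = 1.6015.
Weighted sum of the unit vectors: (1.6015)·(0.1181,0.1398,-0.9831) + (1.6015)·(0.3302,0.2867,0.8993) = (0.7180, 0.6830, -0.1342).
Converting back: φ = atan2(z, √(x²+y²)) = -7.71°, λ = atan2(y, x) = 43.57°.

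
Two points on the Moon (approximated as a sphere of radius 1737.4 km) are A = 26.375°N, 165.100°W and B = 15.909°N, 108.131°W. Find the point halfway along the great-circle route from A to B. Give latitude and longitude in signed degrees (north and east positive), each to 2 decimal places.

23.74°, -135.51°

Central angle δ = 0.9380 rad. Interpolating on the sphere with fraction f = 0.5:
P = [sin((1−f)δ)·A + sin(fδ)·B] / sin δ = 0.5605·A + 0.5605·B in Cartesian coordinates,
giving P = (-0.6530, -0.6414, 0.4027), i.e. latitude 23.74°, longitude -135.51°.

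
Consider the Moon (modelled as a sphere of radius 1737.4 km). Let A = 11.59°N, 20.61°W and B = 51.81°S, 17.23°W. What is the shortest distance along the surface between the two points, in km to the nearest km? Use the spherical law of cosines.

1925 km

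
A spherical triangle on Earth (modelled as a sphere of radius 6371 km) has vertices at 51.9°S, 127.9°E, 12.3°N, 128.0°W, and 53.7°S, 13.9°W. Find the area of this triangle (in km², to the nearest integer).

75538098 km²

Side lengths (central angles): a = 1.9909, b = 1.2163, c = 1.8907 rad; semiperimeter s = 2.5490.
By l'Huilier's theorem, tan(E/4) = √[tan(s/2) tan((s−a)/2) tan((s−b)/2) tan((s−c)/2)], giving spherical excess E = 1.8610 rad.
Area = E·R² = 1.8610 × (6371)² ≈ 75538098 km².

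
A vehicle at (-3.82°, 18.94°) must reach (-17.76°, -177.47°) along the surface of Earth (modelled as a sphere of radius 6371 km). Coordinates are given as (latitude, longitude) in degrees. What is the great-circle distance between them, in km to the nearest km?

17015 km

In radians: φ₁ = -0.0667, φ₂ = -0.3100, Δλ = 163.590° = 2.8552 rad.
cos c = sin φ₁ sin φ₂ + cos φ₁ cos φ₂ cos Δλ = (-0.0666)(-0.3050) + (0.9978)(0.9523)(-0.9593) = -0.89120,
so c = arccos(-0.89120) = 2.67077 rad.
Distance = R·c = 6371 × 2.6708 ≈ 17015 km.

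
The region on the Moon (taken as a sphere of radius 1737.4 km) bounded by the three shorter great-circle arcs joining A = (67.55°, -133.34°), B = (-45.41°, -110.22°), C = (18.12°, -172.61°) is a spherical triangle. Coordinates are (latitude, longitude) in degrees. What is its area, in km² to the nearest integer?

Side lengths (central angles): a = 1.4829, b = 0.9662, c = 1.9950 rad; semiperimeter s = 2.2221.
By l'Huilier's theorem, tan(E/4) = √[tan(s/2) tan((s−a)/2) tan((s−b)/2) tan((s−c)/2)], giving spherical excess E = 0.9968 rad.
Area = E·R² = 0.9968 × (1737.4)² ≈ 3008831 km².

3008831 km²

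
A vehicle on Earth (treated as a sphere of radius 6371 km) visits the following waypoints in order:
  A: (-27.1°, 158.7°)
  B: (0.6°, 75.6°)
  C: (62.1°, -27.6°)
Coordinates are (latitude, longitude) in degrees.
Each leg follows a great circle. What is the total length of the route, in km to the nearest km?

Leg A→B: central angle 1.4684 rad, distance 9355.5 km.
Leg B→C: central angle 1.6685 rad, distance 10630.3 km.
Total: 9355.5 + 10630.3 ≈ 19986 km.

19986 km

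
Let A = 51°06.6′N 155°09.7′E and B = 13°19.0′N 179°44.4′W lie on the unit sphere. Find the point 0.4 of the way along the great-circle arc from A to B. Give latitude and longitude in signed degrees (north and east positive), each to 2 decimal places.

Central angle δ = 0.7487 rad. Interpolating on the sphere with fraction f = 0.4:
P = [sin((1−f)δ)·A + sin(fδ)·B] / sin δ = 0.6380·A + 0.4334·B in Cartesian coordinates,
giving P = (-0.7853, 0.1663, 0.5964), i.e. latitude 36.61°, longitude 168.04°.

36.61°, 168.04°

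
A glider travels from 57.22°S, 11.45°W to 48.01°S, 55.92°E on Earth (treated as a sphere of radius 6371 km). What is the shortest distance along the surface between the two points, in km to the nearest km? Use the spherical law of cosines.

In radians: φ₁ = -0.9987, φ₂ = -0.8379, Δλ = 67.370° = 1.1758 rad.
cos c = sin φ₁ sin φ₂ + cos φ₁ cos φ₂ cos Δλ = (-0.8408)(-0.7433) + (0.5414)(0.6690)(0.3848) = 0.76427,
so c = arccos(0.76427) = 0.70089 rad.
Distance = R·c = 6371 × 0.7009 ≈ 4465 km.

4465 km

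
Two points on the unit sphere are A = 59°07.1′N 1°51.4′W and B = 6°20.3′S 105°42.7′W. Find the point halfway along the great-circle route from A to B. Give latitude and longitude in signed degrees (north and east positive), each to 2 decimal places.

36.70°, -75.94°

Central angle δ = 1.7894 rad. Interpolating on the sphere with fraction f = 0.5:
P = [sin((1−f)δ)·A + sin(fδ)·B] / sin δ = 0.7991·A + 0.7991·B in Cartesian coordinates,
giving P = (0.1949, -0.7778, 0.5976), i.e. latitude 36.70°, longitude -75.94°.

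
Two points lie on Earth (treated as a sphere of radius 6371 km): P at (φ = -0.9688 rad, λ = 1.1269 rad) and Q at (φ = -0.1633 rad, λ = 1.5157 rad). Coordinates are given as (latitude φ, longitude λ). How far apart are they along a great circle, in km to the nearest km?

Let φ₁ = -0.9688 rad, φ₂ = -0.1633 rad, and Δλ = 0.3888 rad.
Haversine: a = sin²(Δφ/2) + cos φ₁ cos φ₂ sin²(Δλ/2) = 0.1536 + (0.5663)(0.9867)(0.0373) = 0.17448.
Central angle c = 2·arcsin(√a) = 0.86183 rad.
Distance = R·c = 6371 × 0.8618 ≈ 5491 km.

5491 km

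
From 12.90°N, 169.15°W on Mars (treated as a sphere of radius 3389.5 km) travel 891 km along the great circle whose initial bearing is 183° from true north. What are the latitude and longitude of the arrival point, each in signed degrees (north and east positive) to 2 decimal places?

Angular distance δ = d/R = 891/3389.5 = 0.26287 rad; initial bearing θ = 3.1940 rad.
sin φ₂ = sin φ₁ cos δ + cos φ₁ sin δ cos θ = (0.2233)(0.9656) + (0.9748)(0.2599)(-0.9986) = -0.0374, so φ₂ = -2.14°.
Δλ = atan2(sin θ sin δ cos φ₁, cos δ − sin φ₁ sin φ₂) = atan2(-0.0133, 0.9740) = -0.780°.
λ₂ = -169.150° − 0.780° = -169.93°.

-2.14°, -169.93°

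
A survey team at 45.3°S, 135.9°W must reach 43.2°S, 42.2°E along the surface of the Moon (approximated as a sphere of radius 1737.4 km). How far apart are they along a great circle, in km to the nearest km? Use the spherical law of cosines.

With latitudes φ₁ = -45.300°, φ₂ = -43.200° and longitude difference Δλ = 178.100°:
cos c = sin φ₁ sin φ₂ + cos φ₁ cos φ₂ cos Δλ = (-0.7108)(-0.6845) + (0.7034)(0.7290)(-0.9995) = -0.02590,
so c = arccos(-0.02590) = 1.59669 rad.
Distance = R·c = 1737.4 × 1.5967 ≈ 2774 km.

2774 km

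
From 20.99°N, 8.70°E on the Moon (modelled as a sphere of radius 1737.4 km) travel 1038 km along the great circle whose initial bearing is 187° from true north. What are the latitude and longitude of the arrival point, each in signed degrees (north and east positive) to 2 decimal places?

-13.01°, 4.67°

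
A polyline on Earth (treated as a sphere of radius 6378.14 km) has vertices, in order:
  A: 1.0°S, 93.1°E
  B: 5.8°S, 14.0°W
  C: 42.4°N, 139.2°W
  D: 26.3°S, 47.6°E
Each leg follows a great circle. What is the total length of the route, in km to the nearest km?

43338 km

Leg A→B: central angle 1.8658 rad, distance 11900.2 km.
Leg B→C: central angle 2.0848 rad, distance 13296.9 km.
Leg C→D: central angle 2.8443 rad, distance 18141.1 km.
Total: 11900.2 + 13296.9 + 18141.1 ≈ 43338 km.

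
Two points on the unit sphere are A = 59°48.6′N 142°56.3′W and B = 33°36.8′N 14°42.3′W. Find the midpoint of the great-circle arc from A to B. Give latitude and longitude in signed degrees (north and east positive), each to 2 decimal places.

65.23°, -51.84°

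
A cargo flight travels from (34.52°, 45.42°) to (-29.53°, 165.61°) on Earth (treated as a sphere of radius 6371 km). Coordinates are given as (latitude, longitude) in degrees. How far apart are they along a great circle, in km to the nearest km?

In radians: φ₁ = 0.6025, φ₂ = -0.5154, Δλ = 120.190° = 2.0977 rad.
Haversine: a = sin²(Δφ/2) + cos φ₁ cos φ₂ sin²(Δλ/2) = 0.2812 + (0.8239)(0.8701)(0.7514) = 0.81991.
Central angle c = 2·arcsin(√a) = 2.26506 rad.
Distance = R·c = 6371 × 2.2651 ≈ 14431 km.

14431 km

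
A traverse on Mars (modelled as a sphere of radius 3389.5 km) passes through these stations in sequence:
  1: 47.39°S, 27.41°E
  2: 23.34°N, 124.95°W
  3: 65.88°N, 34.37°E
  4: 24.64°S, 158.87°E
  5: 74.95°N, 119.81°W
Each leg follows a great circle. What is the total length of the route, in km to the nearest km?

28072 km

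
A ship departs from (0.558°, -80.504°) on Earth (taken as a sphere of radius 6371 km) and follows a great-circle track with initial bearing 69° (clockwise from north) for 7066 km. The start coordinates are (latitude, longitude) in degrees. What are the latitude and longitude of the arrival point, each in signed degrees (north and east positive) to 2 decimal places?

Angular distance δ = d/R = 7066/6371 = 1.10909 rad; initial bearing θ = 1.2043 rad.
sin φ₂ = sin φ₁ cos δ + cos φ₁ sin δ cos θ = (0.0097)(0.4455) + (1.0000)(0.8953)(0.3584) = 0.3252, so φ₂ = 18.98°.
Δλ = atan2(sin θ sin δ cos φ₁, cos δ − sin φ₁ sin φ₂) = atan2(0.8358, 0.4423) = 62.112°.
λ₂ = -80.504° + 62.112° = -18.39°.

18.98°, -18.39°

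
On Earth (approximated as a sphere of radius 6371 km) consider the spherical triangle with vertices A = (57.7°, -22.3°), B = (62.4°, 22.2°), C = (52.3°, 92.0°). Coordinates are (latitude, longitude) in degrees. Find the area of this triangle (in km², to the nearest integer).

2443167 km²

Side lengths (central angles): a = 0.6451, b = 1.0071, c = 0.3880 rad; semiperimeter s = 1.0201.
By l'Huilier's theorem, tan(E/4) = √[tan(s/2) tan((s−a)/2) tan((s−b)/2) tan((s−c)/2)], giving spherical excess E = 0.0602 rad.
Area = E·R² = 0.0602 × (6371)² ≈ 2443167 km².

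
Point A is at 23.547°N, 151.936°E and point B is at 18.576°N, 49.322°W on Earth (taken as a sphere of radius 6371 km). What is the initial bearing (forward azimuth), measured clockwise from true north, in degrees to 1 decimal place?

With φ₁ = 0.4110, φ₂ = 0.3242, Δλ = 2.7706 rad, the forward-azimuth formula gives
θ = atan2( sin Δλ cos φ₂ , cos φ₁ sin φ₂ − sin φ₁ cos φ₂ cos Δλ ) = atan2(0.3437, 0.6450) = 28.05°.
So the initial bearing is 28.1°.

28.1°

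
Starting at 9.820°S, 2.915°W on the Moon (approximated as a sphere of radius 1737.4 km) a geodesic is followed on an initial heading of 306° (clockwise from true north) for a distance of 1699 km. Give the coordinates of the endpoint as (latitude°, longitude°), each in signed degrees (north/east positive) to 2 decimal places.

22.65°, -49.55°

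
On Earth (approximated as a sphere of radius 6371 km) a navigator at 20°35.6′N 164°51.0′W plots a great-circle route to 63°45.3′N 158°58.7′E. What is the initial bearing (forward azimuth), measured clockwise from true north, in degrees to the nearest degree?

Δλ = -36.172° = -0.6313 rad.
y = sin Δλ · cos φ₂ = (-0.5902)(0.4422) = -0.2610
x = cos φ₁ sin φ₂ − sin φ₁ cos φ₂ cos Δλ = (0.9361)(0.8969) − (0.3517)(0.4422)(0.8073) = 0.7140
θ = atan2(y, x) = -20.08°; adding 360° gives 340°.

340°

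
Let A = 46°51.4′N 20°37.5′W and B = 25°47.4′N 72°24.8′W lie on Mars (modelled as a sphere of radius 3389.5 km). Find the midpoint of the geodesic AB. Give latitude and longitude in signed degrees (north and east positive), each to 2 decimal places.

The central angle between A and B is δ = 0.7978 rad.
With f = 0.5, the slerp weights are sin((1−f)δ)/sin δ = 0.5426 and sin(fδ)/sin δ = 0.5426.
Weighted sum of the unit vectors: (0.5426)·(0.6400,-0.2409,0.7296) + (0.5426)·(0.2721,-0.8583,0.4351) = (0.4949, -0.5964, 0.6320).
Converting back: φ = atan2(z, √(x²+y²)) = 39.20°, λ = atan2(y, x) = -50.32°.

39.20°, -50.32°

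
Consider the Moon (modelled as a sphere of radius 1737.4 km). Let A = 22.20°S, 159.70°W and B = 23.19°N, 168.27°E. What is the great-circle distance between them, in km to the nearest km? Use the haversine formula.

Let φ₁ = -0.3875 rad, φ₂ = 0.4047 rad, and Δλ = -0.5590 rad.
Haversine: a = sin²(Δφ/2) + cos φ₁ cos φ₂ sin²(Δλ/2) = 0.1489 + (0.9259)(0.9192)(0.0761) = 0.21364.
Central angle c = 2·arcsin(√a) = 0.96098 rad.
Distance = R·c = 1737.4 × 0.9610 ≈ 1670 km.

1670 km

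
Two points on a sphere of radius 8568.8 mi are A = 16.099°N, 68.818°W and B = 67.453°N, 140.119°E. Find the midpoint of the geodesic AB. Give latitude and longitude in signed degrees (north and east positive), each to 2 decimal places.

61.49°, -85.35°

The central angle between A and B is δ = 1.6372 rad.
With f = 0.5, the slerp weights are sin((1−f)δ)/sin δ = 0.7318 and sin(fδ)/sin δ = 0.7318.
Weighted sum of the unit vectors: (0.7318)·(0.3472,-0.8959,0.2773) + (0.7318)·(-0.2942,0.2459,0.9236) = (0.0387, -0.4757, 0.8788).
Converting back: φ = atan2(z, √(x²+y²)) = 61.49°, λ = atan2(y, x) = -85.35°.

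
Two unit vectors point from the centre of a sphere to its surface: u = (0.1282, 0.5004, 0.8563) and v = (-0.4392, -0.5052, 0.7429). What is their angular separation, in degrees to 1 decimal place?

70.9°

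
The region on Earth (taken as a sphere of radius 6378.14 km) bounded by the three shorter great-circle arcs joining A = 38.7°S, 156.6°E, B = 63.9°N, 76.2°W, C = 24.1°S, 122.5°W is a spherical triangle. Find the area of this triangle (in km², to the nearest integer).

Side lengths (central angles): a = 1.6602, b = 1.1940, c = 2.4482 rad; semiperimeter s = 2.6511.
By l'Huilier's theorem, tan(E/4) = √[tan(s/2) tan((s−a)/2) tan((s−b)/2) tan((s−c)/2)], giving spherical excess E = 1.6681 rad.
Area = E·R² = 1.6681 × (6378.14)² ≈ 67859740 km².

67859740 km²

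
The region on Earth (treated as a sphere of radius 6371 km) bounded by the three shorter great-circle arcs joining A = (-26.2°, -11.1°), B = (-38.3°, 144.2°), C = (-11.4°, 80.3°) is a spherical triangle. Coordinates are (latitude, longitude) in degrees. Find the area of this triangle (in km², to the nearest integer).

Side lengths (central angles): a = 1.0917, b = 1.5050, c = 1.9456 rad; semiperimeter s = 2.2712.
By l'Huilier's theorem, tan(E/4) = √[tan(s/2) tan((s−a)/2) tan((s−b)/2) tan((s−c)/2)], giving spherical excess E = 1.1974 rad.
Area = E·R² = 1.1974 × (6371)² ≈ 48602098 km².

48602098 km²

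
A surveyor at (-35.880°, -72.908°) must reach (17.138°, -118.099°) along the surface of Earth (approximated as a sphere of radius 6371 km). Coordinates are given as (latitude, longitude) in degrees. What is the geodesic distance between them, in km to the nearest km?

In radians: φ₁ = -0.6262, φ₂ = 0.2991, Δλ = -45.191° = -0.7887 rad.
cos c = sin φ₁ sin φ₂ + cos φ₁ cos φ₂ cos Δλ = (-0.5861)(0.2947) + (0.8102)(0.9556)(0.7047) = 0.37296,
so c = arccos(0.37296) = 1.18860 rad.
Distance = R·c = 6371 × 1.1886 ≈ 7573 km.

7573 km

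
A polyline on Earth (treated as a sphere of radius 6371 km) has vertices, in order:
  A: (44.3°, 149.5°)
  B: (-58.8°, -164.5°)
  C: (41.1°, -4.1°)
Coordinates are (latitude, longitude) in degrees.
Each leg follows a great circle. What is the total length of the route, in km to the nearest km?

29835 km

Leg A→B: central angle 1.9176 rad, distance 12216.8 km.
Leg B→C: central angle 2.7653 rad, distance 17617.9 km.
Total: 12216.8 + 17617.9 ≈ 29835 km.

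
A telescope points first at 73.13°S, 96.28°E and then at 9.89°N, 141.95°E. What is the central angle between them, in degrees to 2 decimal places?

In radians: φ₁ = -1.2764, φ₂ = 0.1726, Δλ = 45.670° = 0.7971 rad.
cos c = sin φ₁ sin φ₂ + cos φ₁ cos φ₂ cos Δλ = (-0.9570)(0.1718) + (0.2902)(0.9851)(0.6988) = 0.03541,
so c = arccos(0.03541) = 1.53538 rad.
So the angular separation is 87.97°.

87.97°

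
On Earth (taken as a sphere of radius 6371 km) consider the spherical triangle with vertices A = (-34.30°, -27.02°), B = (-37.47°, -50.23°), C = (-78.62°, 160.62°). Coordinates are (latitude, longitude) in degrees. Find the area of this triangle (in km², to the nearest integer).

Side lengths (central angles): a = 1.0906, b = 1.1692, c = 0.3320 rad; semiperimeter s = 1.2959.
By l'Huilier's theorem, tan(E/4) = √[tan(s/2) tan((s−a)/2) tan((s−b)/2) tan((s−c)/2)], giving spherical excess E = 0.2033 rad.
Area = E·R² = 0.2033 × (6371)² ≈ 8250715 km².

8250715 km²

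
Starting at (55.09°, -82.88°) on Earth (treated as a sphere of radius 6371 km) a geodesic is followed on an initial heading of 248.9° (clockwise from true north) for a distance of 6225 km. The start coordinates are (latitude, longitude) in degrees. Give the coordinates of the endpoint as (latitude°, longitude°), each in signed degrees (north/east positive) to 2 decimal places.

16.74°, -136.73°

Angular distance δ = d/R = 6225/6371 = 0.97708 rad; initial bearing θ = 4.3441 rad.
sin φ₂ = sin φ₁ cos δ + cos φ₁ sin δ cos θ = (0.8201)(0.5594) + (0.5723)(0.8289)(-0.3600) = 0.2880, so φ₂ = 16.74°.
Δλ = atan2(sin θ sin δ cos φ₁, cos δ − sin φ₁ sin φ₂) = atan2(-0.4425, 0.3233) = -53.854°.
λ₂ = -82.880° − 53.854° = -136.73°.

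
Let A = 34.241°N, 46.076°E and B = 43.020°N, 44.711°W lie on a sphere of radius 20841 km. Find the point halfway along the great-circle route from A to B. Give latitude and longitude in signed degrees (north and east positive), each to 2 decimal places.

48.64°, 4.24°

The central angle between A and B is δ = 1.1858 rad.
With f = 0.5, the slerp weights are sin((1−f)δ)/sin δ = 0.6029 and sin(fδ)/sin δ = 0.6029.
Weighted sum of the unit vectors: (0.6029)·(0.5735,0.5954,0.5627) + (0.6029)·(0.5196,-0.5144,0.6823) = (0.6590, 0.0489, 0.7506).
Converting back: φ = atan2(z, √(x²+y²)) = 48.64°, λ = atan2(y, x) = 4.24°.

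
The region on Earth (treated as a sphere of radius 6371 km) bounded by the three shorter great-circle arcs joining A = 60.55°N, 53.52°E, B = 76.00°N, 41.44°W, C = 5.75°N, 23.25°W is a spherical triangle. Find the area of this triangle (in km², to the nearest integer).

17463908 km²

Side lengths (central angles): a = 1.2388, b = 1.3703, c = 0.5833 rad; semiperimeter s = 1.5962.
By l'Huilier's theorem, tan(E/4) = √[tan(s/2) tan((s−a)/2) tan((s−b)/2) tan((s−c)/2)], giving spherical excess E = 0.4303 rad.
Area = E·R² = 0.4303 × (6371)² ≈ 17463908 km².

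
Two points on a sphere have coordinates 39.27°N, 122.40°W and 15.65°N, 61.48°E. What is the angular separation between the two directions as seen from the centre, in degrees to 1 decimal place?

125.0°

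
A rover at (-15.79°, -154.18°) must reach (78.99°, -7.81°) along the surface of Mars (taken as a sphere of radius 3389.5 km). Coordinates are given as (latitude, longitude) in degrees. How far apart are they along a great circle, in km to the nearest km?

With latitudes φ₁ = -15.790°, φ₂ = 78.990° and longitude difference Δλ = 146.370°:
cos c = sin φ₁ sin φ₂ + cos φ₁ cos φ₂ cos Δλ = (-0.2721)(0.9816) + (0.9623)(0.1910)(-0.8326) = -0.42012,
so c = arccos(-0.42012) = 2.00437 rad.
Distance = R·c = 3389.5 × 2.0044 ≈ 6794 km.

6794 km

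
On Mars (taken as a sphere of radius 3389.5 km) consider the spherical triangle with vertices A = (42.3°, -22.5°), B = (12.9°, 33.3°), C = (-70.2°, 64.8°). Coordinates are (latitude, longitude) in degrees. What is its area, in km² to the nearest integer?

Side lengths (central angles): a = 1.4993, b = 2.2414, c = 0.9818 rad; semiperimeter s = 2.3612.
By l'Huilier's theorem, tan(E/4) = √[tan(s/2) tan((s−a)/2) tan((s−b)/2) tan((s−c)/2)], giving spherical excess E = 0.9242 rad.
Area = E·R² = 0.9242 × (3389.5)² ≈ 10617363 km².

10617363 km²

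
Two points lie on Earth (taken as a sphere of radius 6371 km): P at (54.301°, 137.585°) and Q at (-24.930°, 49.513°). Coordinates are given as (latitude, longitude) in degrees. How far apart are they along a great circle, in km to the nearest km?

12113 km

In radians: φ₁ = 0.9477, φ₂ = -0.4351, Δλ = -88.072° = -1.5371 rad.
cos c = sin φ₁ sin φ₂ + cos φ₁ cos φ₂ cos Δλ = (0.8121)(-0.4215) + (0.5835)(0.9068)(0.0336) = -0.32450,
so c = arccos(-0.32450) = 1.90128 rad.
Distance = R·c = 6371 × 1.9013 ≈ 12113 km.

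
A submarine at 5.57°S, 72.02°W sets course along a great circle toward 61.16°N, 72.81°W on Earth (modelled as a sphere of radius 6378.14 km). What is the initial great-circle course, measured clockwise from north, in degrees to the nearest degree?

360°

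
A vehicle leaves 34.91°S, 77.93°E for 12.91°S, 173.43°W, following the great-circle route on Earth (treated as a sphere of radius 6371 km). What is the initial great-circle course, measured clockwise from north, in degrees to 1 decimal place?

Δλ = 108.640° = 1.8961 rad.
y = sin Δλ · cos φ₂ = (0.9475)(0.9747) = 0.9236
x = cos φ₁ sin φ₂ − sin φ₁ cos φ₂ cos Δλ = (0.8201)(-0.2234) − (-0.5723)(0.9747)(-0.3196) = -0.3615
θ = atan2(y, x) = 111.38°, so the bearing is 111.4°.

111.4°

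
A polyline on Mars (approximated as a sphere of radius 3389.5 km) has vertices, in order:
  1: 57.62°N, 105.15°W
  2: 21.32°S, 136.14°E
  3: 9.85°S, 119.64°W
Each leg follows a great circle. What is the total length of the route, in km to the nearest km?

13165 km

Leg 1→2: central angle 2.1492 rad, distance 7284.8 km.
Leg 2→3: central angle 1.7348 rad, distance 5880.1 km.
Total: 7284.8 + 5880.1 ≈ 13165 km.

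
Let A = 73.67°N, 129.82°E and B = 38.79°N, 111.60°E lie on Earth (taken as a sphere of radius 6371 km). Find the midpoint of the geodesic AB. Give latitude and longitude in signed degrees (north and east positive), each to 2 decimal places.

56.49°, 116.40°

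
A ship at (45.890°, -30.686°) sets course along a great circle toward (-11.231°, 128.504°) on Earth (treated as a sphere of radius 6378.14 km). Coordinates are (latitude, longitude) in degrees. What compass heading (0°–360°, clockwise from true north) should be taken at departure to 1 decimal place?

Δλ = 159.190° = 2.7784 rad.
y = sin Δλ · cos φ₂ = (0.3553)(0.9808) = 0.3485
x = cos φ₁ sin φ₂ − sin φ₁ cos φ₂ cos Δλ = (0.6960)(-0.1948) − (0.7180)(0.9808)(-0.9348) = 0.5227
θ = atan2(y, x) = 33.69°, so the bearing is 33.7°.

33.7°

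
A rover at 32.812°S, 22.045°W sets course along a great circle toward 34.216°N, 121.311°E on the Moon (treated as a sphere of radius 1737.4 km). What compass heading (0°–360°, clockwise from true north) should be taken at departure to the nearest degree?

77°

Δλ = 143.356° = 2.5020 rad.
y = sin Δλ · cos φ₂ = (0.5968)(0.8269) = 0.4935
x = cos φ₁ sin φ₂ − sin φ₁ cos φ₂ cos Δλ = (0.8405)(0.5623) − (-0.5419)(0.8269)(-0.8024) = 0.1131
θ = atan2(y, x) = 77.10°, so the bearing is 77°.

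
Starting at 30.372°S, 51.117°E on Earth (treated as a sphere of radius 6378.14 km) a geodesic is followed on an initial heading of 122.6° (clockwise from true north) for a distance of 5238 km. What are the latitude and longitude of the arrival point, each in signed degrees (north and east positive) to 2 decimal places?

-43.21°, 108.91°

Angular distance δ = d/R = 5238/6378.14 = 0.82124 rad; initial bearing θ = 2.1398 rad.
sin φ₂ = sin φ₁ cos δ + cos φ₁ sin δ cos θ = (-0.5056)(0.6813) + (0.8628)(0.7320)(-0.5388) = -0.6847, so φ₂ = -43.21°.
Δλ = atan2(sin θ sin δ cos φ₁, cos δ − sin φ₁ sin φ₂) = atan2(0.5320, 0.3351) = 57.795°.
λ₂ = 51.117° + 57.795° = 108.91°.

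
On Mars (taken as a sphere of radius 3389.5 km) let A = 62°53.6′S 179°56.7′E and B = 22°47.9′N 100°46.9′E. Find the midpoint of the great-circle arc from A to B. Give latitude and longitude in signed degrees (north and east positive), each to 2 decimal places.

-24.51°, 124.73°

Central angle δ = 1.8400 rad. Interpolating on the sphere with fraction f = 0.5:
P = [sin((1−f)δ)·A + sin(fδ)·B] / sin δ = 0.8253·A + 0.8253·B in Cartesian coordinates,
giving P = (-0.5184, 0.7478, -0.4149), i.e. latitude -24.51°, longitude 124.73°.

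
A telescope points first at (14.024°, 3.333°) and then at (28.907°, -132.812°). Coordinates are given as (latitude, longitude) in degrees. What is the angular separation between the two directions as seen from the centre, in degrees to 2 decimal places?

119.69°

Let φ₁ = 0.2448 rad, φ₂ = 0.5045 rad, and Δλ = -2.3762 rad.
cos c = sin φ₁ sin φ₂ + cos φ₁ cos φ₂ cos Δλ = (0.2423)(0.4834) + (0.9702)(0.8754)(-0.7211) = -0.49530,
so c = arccos(-0.49530) = 2.08897 rad.
So the angular separation is 119.69°.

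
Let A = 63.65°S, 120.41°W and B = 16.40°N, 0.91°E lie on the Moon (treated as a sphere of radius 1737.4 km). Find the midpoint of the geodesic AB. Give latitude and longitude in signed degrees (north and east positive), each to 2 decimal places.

Central angle δ = 2.0650 rad. Interpolating on the sphere with fraction f = 0.5:
P = [sin((1−f)δ)·A + sin(fδ)·B] / sin δ = 0.9753·A + 0.9753·B in Cartesian coordinates,
giving P = (0.7164, -0.3585, -0.5986), i.e. latitude -36.77°, longitude -26.58°.

-36.77°, -26.58°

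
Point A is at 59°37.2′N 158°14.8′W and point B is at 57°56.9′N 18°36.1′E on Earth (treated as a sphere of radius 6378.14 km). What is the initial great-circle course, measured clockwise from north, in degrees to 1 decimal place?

With φ₁ = 1.0406, φ₂ = 1.0114, Δλ = 3.0866 rad, the forward-azimuth formula gives
θ = atan2( sin Δλ cos φ₂ , cos φ₁ sin φ₂ − sin φ₁ cos φ₂ cos Δλ ) = atan2(0.0292, 0.8858) = 1.89°.
So the initial bearing is 1.9°.

1.9°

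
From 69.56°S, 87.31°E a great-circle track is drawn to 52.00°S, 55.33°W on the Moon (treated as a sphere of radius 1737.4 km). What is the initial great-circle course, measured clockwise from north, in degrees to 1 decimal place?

With φ₁ = -1.2141, φ₂ = -0.9076, Δλ = -2.4895 rad, the forward-azimuth formula gives
θ = atan2( sin Δλ cos φ₂ , cos φ₁ sin φ₂ − sin φ₁ cos φ₂ cos Δλ ) = atan2(-0.3736, -0.7337) = -153.02°.
Adding 360° brings this into [0°, 360°): 207.0°.

207.0°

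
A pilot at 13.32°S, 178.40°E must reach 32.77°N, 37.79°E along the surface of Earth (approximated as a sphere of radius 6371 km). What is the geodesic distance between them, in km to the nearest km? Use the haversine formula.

15479 km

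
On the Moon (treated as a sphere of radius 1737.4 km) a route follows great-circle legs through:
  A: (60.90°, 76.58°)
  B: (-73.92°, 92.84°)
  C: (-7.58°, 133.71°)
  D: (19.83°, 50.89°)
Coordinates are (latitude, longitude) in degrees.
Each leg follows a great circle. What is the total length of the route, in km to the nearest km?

8842 km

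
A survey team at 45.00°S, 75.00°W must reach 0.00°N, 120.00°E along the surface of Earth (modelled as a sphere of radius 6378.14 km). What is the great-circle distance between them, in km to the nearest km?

Let φ₁ = -0.7854 rad, φ₂ = 0.0000 rad, and Δλ = -2.8798 rad.
cos c = sin φ₁ sin φ₂ + cos φ₁ cos φ₂ cos Δλ = (-0.7071)(0.0000) + (0.7071)(1.0000)(-0.9659) = -0.68301,
so c = arccos(-0.68301) = 2.32268 rad.
Distance = R·c = 6378.14 × 2.3227 ≈ 14814 km.

14814 km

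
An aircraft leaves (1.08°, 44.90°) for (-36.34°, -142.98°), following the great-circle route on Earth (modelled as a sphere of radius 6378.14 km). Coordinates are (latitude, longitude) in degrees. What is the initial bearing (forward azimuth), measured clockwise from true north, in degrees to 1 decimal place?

Δλ = 172.120° = 3.0041 rad.
y = sin Δλ · cos φ₂ = (0.1371)(0.8055) = 0.1104
x = cos φ₁ sin φ₂ − sin φ₁ cos φ₂ cos Δλ = (0.9998)(-0.5926) − (0.0188)(0.8055)(-0.9906) = -0.5774
θ = atan2(y, x) = 169.17°, so the bearing is 169.2°.

169.2°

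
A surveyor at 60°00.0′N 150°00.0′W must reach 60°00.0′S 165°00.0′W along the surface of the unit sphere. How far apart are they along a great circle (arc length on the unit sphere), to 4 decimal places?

2.1043

With latitudes φ₁ = 60.000°, φ₂ = -60.000° and longitude difference Δλ = -15.000°:
Haversine: a = sin²(Δφ/2) + cos φ₁ cos φ₂ sin²(Δλ/2) = 0.7500 + (0.5000)(0.5000)(0.0170) = 0.75426.
Central angle c = 2·arcsin(√a) = 2.10426 rad.
On the unit sphere the arc length equals the central angle: 2.1043.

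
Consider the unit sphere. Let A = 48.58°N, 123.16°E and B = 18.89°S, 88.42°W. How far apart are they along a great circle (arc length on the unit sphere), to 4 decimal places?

Let φ₁ = 0.8479 rad, φ₂ = -0.3297 rad, and Δλ = 2.5904 rad.
cos c = sin φ₁ sin φ₂ + cos φ₁ cos φ₂ cos Δλ = (0.7499)(-0.3238) + (0.6616)(0.9461)(-0.8519) = -0.77602,
so c = arccos(-0.77602) = 2.45913 rad.
On the unit sphere the arc length equals the central angle: 2.4591.

2.4591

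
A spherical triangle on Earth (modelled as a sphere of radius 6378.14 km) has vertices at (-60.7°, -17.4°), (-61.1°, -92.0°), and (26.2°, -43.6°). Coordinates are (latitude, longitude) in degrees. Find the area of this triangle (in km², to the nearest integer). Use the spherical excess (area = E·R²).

Side lengths (central angles): a = 1.6696, b = 1.5618, c = 0.5983 rad; semiperimeter s = 1.9149.
By l'Huilier's theorem, tan(E/4) = √[tan(s/2) tan((s−a)/2) tan((s−b)/2) tan((s−c)/2)], giving spherical excess E = 0.6168 rad.
Area = E·R² = 0.6168 × (6378.14)² ≈ 25089934 km².

25089934 km²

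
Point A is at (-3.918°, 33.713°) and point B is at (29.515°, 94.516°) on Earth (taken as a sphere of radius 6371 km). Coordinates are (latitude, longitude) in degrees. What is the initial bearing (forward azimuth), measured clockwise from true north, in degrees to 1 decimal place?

With φ₁ = -0.0684, φ₂ = 0.5151, Δλ = 1.0612 rad, the forward-azimuth formula gives
θ = atan2( sin Δλ cos φ₂ , cos φ₁ sin φ₂ − sin φ₁ cos φ₂ cos Δλ ) = atan2(0.7597, 0.5205) = 55.58°.
So the initial bearing is 55.6°.

55.6°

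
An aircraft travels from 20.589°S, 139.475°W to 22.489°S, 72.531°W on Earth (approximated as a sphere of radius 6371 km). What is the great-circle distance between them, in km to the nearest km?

6867 km

Let φ₁ = -0.3593 rad, φ₂ = -0.3925 rad, and Δλ = 1.1684 rad.
Haversine: a = sin²(Δφ/2) + cos φ₁ cos φ₂ sin²(Δλ/2) = 0.0003 + (0.9361)(0.9240)(0.3042) = 0.26338.
Central angle c = 2·arcsin(√a) = 1.07782 rad.
Distance = R·c = 6371 × 1.0778 ≈ 6867 km.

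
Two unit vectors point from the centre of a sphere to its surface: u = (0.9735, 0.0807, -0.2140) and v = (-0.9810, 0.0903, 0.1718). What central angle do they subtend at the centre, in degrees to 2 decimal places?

u·v = -0.9845; |u| = 1.0000, |v| = 1.0000.
cos θ = (u·v)/(|u||v|) = -0.9845, so θ = 169.89°.

169.89°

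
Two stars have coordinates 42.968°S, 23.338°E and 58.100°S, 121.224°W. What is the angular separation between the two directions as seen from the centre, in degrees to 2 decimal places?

In radians: φ₁ = -0.7499, φ₂ = -1.0140, Δλ = -144.562° = -2.5231 rad.
cos c = sin φ₁ sin φ₂ + cos φ₁ cos φ₂ cos Δλ = (-0.6816)(-0.8490) + (0.7317)(0.5284)(-0.8147) = 0.26361,
so c = arccos(0.26361) = 1.30404 rad.
So the angular separation is 74.72°.

74.72°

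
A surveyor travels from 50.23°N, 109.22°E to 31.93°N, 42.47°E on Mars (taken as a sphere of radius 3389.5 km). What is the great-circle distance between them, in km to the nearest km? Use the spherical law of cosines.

3054 km

In radians: φ₁ = 0.8767, φ₂ = 0.5573, Δλ = -66.750° = -1.1650 rad.
cos c = sin φ₁ sin φ₂ + cos φ₁ cos φ₂ cos Δλ = (0.7686)(0.5289) + (0.6397)(0.8487)(0.3947) = 0.62082,
so c = arccos(0.62082) = 0.90101 rad.
Distance = R·c = 3389.5 × 0.9010 ≈ 3054 km.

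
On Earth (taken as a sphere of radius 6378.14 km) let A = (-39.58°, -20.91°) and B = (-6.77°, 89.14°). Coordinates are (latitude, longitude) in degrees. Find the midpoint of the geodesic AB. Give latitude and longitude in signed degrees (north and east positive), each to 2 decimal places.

The central angle between A and B is δ = 1.7592 rad.
With f = 0.5, the slerp weights are sin((1−f)δ)/sin δ = 0.7844 and sin(fδ)/sin δ = 0.7844.
Weighted sum of the unit vectors: (0.7844)·(0.7200,-0.2751,-0.6372) + (0.7844)·(0.0149,0.9929,-0.1179) = (0.5764, 0.5630, -0.5922).
Converting back: φ = atan2(z, √(x²+y²)) = -36.31°, λ = atan2(y, x) = 44.33°.

-36.31°, 44.33°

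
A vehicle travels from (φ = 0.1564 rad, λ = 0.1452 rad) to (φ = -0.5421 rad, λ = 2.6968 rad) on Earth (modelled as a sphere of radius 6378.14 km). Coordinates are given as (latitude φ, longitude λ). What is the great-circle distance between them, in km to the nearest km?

15761 km

Let φ₁ = 0.1564 rad, φ₂ = -0.5421 rad, and Δλ = 2.5516 rad.
Haversine: a = sin²(Δφ/2) + cos φ₁ cos φ₂ sin²(Δλ/2) = 0.1171 + (0.9878)(0.8566)(0.9155) = 0.89174.
Central angle c = 2·arcsin(√a) = 2.47105 rad.
Distance = R·c = 6378.14 × 2.4711 ≈ 15761 km.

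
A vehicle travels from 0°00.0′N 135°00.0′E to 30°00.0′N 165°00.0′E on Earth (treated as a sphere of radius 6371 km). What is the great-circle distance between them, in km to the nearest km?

4605 km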